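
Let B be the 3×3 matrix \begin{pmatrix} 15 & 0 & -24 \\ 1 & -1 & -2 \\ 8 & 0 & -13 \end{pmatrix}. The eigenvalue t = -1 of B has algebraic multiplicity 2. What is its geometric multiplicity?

B + 1I = [[16, 0, -24], [1, 0, -2], [8, 0, -12]].
This matrix has rank 2, so its null space has dimension 3 − 2 = 1.

1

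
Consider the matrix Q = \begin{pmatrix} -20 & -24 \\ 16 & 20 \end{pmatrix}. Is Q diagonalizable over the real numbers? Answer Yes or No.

Characteristic polynomial: p(r) = r^2 - 16 = (r - 4)(r + 4).
All 2 eigenvalues are distinct, so Q is diagonalizable.

Yes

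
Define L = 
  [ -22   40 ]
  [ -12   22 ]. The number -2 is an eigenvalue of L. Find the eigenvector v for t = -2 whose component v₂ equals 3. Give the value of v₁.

6

L + 2I = [[-20, 40], [-12, 24]].
Solving (L + 2I)v = 0 gives the eigenspace spanned by (6, 3).
With v₂ = 3, v = (6, 3), so v₁ = 6.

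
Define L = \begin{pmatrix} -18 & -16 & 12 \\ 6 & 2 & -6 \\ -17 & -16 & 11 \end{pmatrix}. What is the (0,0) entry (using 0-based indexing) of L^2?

24

Characteristic polynomial: s^3 + 5s^2 - 8s - 12 = (s - 2)(s + 1)(s + 6), so the eigenvalues are -6, -1, 2.
s=-6: eigenvector (1, 0, 1).
s=2: eigenvector (-2, 1, -2).
s=-1: eigenvector (-4, 2, -3).
P = [[1, -2, -4], [0, 1, 2], [1, -2, -3]], D = diag(-6, 2, -1), P⁻¹ = [[1, 2, 0], [2, 1, -2], [-1, 0, 1]].
L² = P·diag(36, 4, 1)·P⁻¹ = [[24, 64, 12], [6, 4, -6], [23, 64, 13]].
The requested entry is 24.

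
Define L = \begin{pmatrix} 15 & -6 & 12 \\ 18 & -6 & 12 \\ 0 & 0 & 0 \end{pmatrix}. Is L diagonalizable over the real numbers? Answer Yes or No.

Characteristic polynomial: p(r) = r^3 - 9r^2 + 18r = r(r - 6)(r - 3).
All 3 eigenvalues are distinct, so L is diagonalizable.

Yes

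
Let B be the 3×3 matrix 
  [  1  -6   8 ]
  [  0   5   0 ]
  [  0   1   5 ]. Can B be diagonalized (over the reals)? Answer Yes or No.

No

Characteristic polynomial: p(r) = r^3 - 11r^2 + 35r - 25 = (r - 5)^2(r - 1).
r = 5 has algebraic multiplicity 2; rank(B − 5I) = 2, so geometric multiplicity = 1.
Geometric multiplicity < algebraic multiplicity, so B is not diagonalizable.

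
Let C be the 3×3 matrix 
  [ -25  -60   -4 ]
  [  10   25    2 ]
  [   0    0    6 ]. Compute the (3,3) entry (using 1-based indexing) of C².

36

Characteristic polynomial: s^3 - 6s^2 - 25s + 150 = (s - 6)(s - 5)(s + 5), so the eigenvalues are -5, 5, 6.
s=-5: eigenvector (3, -1, 0).
s=6: eigenvector (-4, 2, 1).
s=5: eigenvector (-2, 1, 0).
P = [[3, -4, -2], [-1, 2, 1], [0, 1, 0]], D = diag(-5, 6, 5), P⁻¹ = [[1, 2, 0], [0, 0, 1], [1, 3, -2]].
C² = P·diag(25, 36, 25)·P⁻¹ = [[25, 0, -44], [0, 25, 22], [0, 0, 36]].
The requested entry is 36.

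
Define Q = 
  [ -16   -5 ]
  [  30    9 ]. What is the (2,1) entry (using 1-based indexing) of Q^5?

46650

Characteristic polynomial: t^2 + 7t + 6 = (t + 1)(t + 6), so the eigenvalues are -6, -1.
t=-6: eigenvector (1, -2).
t=-1: eigenvector (1, -3).
P = [[1, 1], [-2, -3]], D = diag(-6, -1), P⁻¹ = [[3, 1], [-2, -1]].
Q⁵ = P·diag(-7776, -1)·P⁻¹ = [[-23326, -7775], [46650, 15549]].
The requested entry is 46650.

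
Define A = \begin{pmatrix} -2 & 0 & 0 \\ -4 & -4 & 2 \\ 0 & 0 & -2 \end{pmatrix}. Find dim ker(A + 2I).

2

A + 2I = [[0, 0, 0], [-4, -2, 2], [0, 0, 0]].
This matrix has rank 1, so its null space has dimension 3 − 1 = 2.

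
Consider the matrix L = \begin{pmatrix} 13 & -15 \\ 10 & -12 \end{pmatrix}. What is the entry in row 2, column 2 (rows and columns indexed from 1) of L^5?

Characteristic polynomial: λ^2 - λ - 6 = (λ - 3)(λ + 2), so the eigenvalues are -2, 3.
λ=3: eigenvector (3, 2).
λ=-2: eigenvector (1, 1).
P = [[3, 1], [2, 1]], D = diag(3, -2), P⁻¹ = [[1, -1], [-2, 3]].
L⁵ = P·diag(243, -32)·P⁻¹ = [[793, -825], [550, -582]].
The requested entry is -582.

-582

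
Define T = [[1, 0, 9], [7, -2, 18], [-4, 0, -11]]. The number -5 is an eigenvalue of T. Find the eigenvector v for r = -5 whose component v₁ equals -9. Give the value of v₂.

T + 5I = [[6, 0, 9], [7, 3, 18], [-4, 0, -6]].
Solving (T + 5I)v = 0 gives the eigenspace spanned by (-9, -15, 6).
With v₁ = -9, v = (-9, -15, 6), so v₂ = -15.

-15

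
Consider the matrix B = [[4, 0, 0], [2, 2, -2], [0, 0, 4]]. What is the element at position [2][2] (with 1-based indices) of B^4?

Characteristic polynomial: t^3 - 10t^2 + 32t - 32 = (t - 4)^2(t - 2), so the eigenvalues are 2, 4, 4.
t=2: eigenvector (0, 1, 0).
t=4: eigenvector (1, 1, 0).
t=4: eigenvector (0, -1, 1).
P = [[0, 1, 0], [1, 1, -1], [0, 0, 1]], D = diag(2, 4, 4), P⁻¹ = [[-1, 1, 1], [1, 0, 0], [0, 0, 1]].
B⁴ = P·diag(16, 256, 256)·P⁻¹ = [[256, 0, 0], [240, 16, -240], [0, 0, 256]].
The requested entry is 16.

16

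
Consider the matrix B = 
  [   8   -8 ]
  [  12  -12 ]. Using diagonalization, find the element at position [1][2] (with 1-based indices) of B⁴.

512

Characteristic polynomial: t^2 + 4t = t(t + 4), so the eigenvalues are -4, 0.
t=0: eigenvector (1, 1).
t=-4: eigenvector (-2, -3).
P = [[1, -2], [1, -3]], D = diag(0, -4), P⁻¹ = [[3, -2], [1, -1]].
B⁴ = P·diag(0, 256)·P⁻¹ = [[-512, 512], [-768, 768]].
The requested entry is 512.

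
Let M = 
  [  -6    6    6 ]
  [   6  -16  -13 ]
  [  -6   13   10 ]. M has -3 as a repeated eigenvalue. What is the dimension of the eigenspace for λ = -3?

M + 3I = [[-3, 6, 6], [6, -13, -13], [-6, 13, 13]].
This matrix has rank 2, so its null space has dimension 3 − 2 = 1.

1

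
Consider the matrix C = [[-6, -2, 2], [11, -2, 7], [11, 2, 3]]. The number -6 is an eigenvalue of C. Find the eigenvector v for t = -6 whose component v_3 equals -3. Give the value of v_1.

3

C + 6I = [[0, -2, 2], [11, 4, 7], [11, 2, 9]].
Solving (C + 6I)v = 0 gives the eigenspace spanned by (3, -3, -3).
With v_3 = -3, v = (3, -3, -3), so v_1 = 3.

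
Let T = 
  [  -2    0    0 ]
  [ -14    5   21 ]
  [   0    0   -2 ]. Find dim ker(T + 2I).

2

T + 2I = [[0, 0, 0], [-14, 7, 21], [0, 0, 0]].
This matrix has rank 1, so its null space has dimension 3 − 1 = 2.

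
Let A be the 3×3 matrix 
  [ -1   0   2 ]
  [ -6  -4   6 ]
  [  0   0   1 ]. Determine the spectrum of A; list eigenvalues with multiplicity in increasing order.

-4, -1, 1

Characteristic polynomial: p(t) = t^3 + 4t^2 - t - 4 = (t - 1)(t + 1)(t + 4).
Roots (with multiplicity): -4, -1, 1.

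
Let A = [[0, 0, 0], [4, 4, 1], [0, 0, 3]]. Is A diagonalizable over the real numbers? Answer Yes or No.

Yes

Characteristic polynomial: p(t) = t^3 - 7t^2 + 12t = t(t - 4)(t - 3).
All 3 eigenvalues are distinct, so A is diagonalizable.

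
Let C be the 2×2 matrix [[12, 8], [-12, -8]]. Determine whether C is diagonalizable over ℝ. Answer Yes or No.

Characteristic polynomial: p(t) = t^2 - 4t = t(t - 4).
All 2 eigenvalues are distinct, so C is diagonalizable.

Yes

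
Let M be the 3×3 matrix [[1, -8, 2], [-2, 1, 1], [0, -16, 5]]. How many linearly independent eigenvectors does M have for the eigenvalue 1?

1

M − 1I = [[0, -8, 2], [-2, 0, 1], [0, -16, 4]].
This matrix has rank 2, so its null space has dimension 3 − 2 = 1.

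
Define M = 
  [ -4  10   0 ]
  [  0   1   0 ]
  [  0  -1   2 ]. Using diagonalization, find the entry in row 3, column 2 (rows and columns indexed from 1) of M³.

-7

Characteristic polynomial: μ^3 + μ^2 - 10μ + 8 = (μ - 2)(μ - 1)(μ + 4), so the eigenvalues are -4, 1, 2.
μ=-4: eigenvector (1, 0, 0).
μ=1: eigenvector (2, 1, 1).
μ=2: eigenvector (0, 0, 1).
P = [[1, 2, 0], [0, 1, 0], [0, 1, 1]], D = diag(-4, 1, 2), P⁻¹ = [[1, -2, 0], [0, 1, 0], [0, -1, 1]].
M³ = P·diag(-64, 1, 8)·P⁻¹ = [[-64, 130, 0], [0, 1, 0], [0, -7, 8]].
The requested entry is -7.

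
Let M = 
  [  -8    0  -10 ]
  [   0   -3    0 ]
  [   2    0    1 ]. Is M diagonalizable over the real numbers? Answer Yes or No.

Yes

Characteristic polynomial: p(r) = r^3 + 10r^2 + 33r + 36 = (r + 3)^2(r + 4).
r = -3 has algebraic multiplicity 2; rank(M + 3I) = 1, so geometric multiplicity = 2.
Every eigenvalue has geometric = algebraic multiplicity, so M is diagonalizable.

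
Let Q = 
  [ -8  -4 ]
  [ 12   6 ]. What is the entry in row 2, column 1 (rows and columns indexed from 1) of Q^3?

Characteristic polynomial: μ^2 + 2μ = μ(μ + 2), so the eigenvalues are -2, 0.
μ=-2: eigenvector (2, -3).
μ=0: eigenvector (1, -2).
P = [[2, 1], [-3, -2]], D = diag(-2, 0), P⁻¹ = [[2, 1], [-3, -2]].
Q³ = P·diag(-8, 0)·P⁻¹ = [[-32, -16], [48, 24]].
The requested entry is 48.

48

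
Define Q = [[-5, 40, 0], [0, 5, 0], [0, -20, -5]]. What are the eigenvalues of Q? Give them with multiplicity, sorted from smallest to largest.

-5, -5, 5

Characteristic polynomial: p(t) = t^3 + 5t^2 - 25t - 125 = (t - 5)(t + 5)^2.
Roots (with multiplicity): -5, -5, 5.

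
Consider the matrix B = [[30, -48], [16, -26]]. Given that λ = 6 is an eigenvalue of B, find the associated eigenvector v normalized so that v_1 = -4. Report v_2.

B − 6I = [[24, -48], [16, -32]].
Solving (B − 6I)v = 0 gives the eigenspace spanned by (-4, -2).
With v_1 = -4, v = (-4, -2), so v_2 = -2.

-2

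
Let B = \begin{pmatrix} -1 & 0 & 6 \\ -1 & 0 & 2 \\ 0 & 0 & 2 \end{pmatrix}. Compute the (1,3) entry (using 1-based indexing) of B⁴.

30

Characteristic polynomial: r^3 - r^2 - 2r = r(r - 2)(r + 1), so the eigenvalues are -1, 0, 2.
r=-1: eigenvector (1, 1, 0).
r=0: eigenvector (0, 1, 0).
r=2: eigenvector (2, 0, 1).
P = [[1, 0, 2], [1, 1, 0], [0, 0, 1]], D = diag(-1, 0, 2), P⁻¹ = [[1, 0, -2], [-1, 1, 2], [0, 0, 1]].
B⁴ = P·diag(1, 0, 16)·P⁻¹ = [[1, 0, 30], [1, 0, -2], [0, 0, 16]].
The requested entry is 30.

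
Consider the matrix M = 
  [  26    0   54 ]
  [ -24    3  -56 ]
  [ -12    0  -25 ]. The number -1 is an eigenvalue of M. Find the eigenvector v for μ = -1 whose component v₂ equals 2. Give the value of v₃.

1

M + 1I = [[27, 0, 54], [-24, 4, -56], [-12, 0, -24]].
Solving (M + 1I)v = 0 gives the eigenspace spanned by (-2, 2, 1).
With v₂ = 2, v = (-2, 2, 1), so v₃ = 1.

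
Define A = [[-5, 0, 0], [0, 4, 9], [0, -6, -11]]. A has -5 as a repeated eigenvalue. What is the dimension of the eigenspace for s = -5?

A + 5I = [[0, 0, 0], [0, 9, 9], [0, -6, -6]].
This matrix has rank 1, so its null space has dimension 3 − 1 = 2.

2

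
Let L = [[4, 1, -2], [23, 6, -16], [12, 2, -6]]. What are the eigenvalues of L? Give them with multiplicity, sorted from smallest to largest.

-2, 3, 3

Characteristic polynomial: p(t) = t^3 - 4t^2 - 3t + 18 = (t - 3)^2(t + 2).
Roots (with multiplicity): -2, 3, 3.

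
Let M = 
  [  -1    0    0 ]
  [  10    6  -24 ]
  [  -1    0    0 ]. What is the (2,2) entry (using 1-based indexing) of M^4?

1296

Characteristic polynomial: μ^3 - 5μ^2 - 6μ = μ(μ - 6)(μ + 1), so the eigenvalues are -1, 0, 6.
μ=-1: eigenvector (1, 2, 1).
μ=6: eigenvector (0, 1, 0).
μ=0: eigenvector (0, 4, 1).
P = [[1, 0, 0], [2, 1, 4], [1, 0, 1]], D = diag(-1, 6, 0), P⁻¹ = [[1, 0, 0], [2, 1, -4], [-1, 0, 1]].
M⁴ = P·diag(1, 1296, 0)·P⁻¹ = [[1, 0, 0], [2594, 1296, -5184], [1, 0, 0]].
The requested entry is 1296.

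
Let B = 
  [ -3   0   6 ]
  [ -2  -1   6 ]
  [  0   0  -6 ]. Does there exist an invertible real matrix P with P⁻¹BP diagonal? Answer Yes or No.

Yes

Characteristic polynomial: p(s) = s^3 + 10s^2 + 27s + 18 = (s + 1)(s + 3)(s + 6).
All 3 eigenvalues are distinct, so B is diagonalizable.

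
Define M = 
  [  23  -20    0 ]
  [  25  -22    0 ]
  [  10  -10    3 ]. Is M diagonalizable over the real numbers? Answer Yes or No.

Yes

Characteristic polynomial: p(s) = s^3 - 4s^2 - 3s + 18 = (s - 3)^2(s + 2).
s = 3 has algebraic multiplicity 2; rank(M − 3I) = 1, so geometric multiplicity = 2.
Every eigenvalue has geometric = algebraic multiplicity, so M is diagonalizable.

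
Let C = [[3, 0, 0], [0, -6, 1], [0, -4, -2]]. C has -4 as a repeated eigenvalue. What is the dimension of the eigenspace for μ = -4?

C + 4I = [[7, 0, 0], [0, -2, 1], [0, -4, 2]].
This matrix has rank 2, so its null space has dimension 3 − 2 = 1.

1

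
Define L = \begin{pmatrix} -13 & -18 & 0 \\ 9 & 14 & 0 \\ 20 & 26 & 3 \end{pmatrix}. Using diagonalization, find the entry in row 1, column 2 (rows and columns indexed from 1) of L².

Characteristic polynomial: t^3 - 4t^2 - 17t + 60 = (t - 5)(t - 3)(t + 4), so the eigenvalues are -4, 3, 5.
t=-4: eigenvector (2, -1, -2).
t=5: eigenvector (1, -1, -3).
t=3: eigenvector (0, 0, 1).
P = [[2, 1, 0], [-1, -1, 0], [-2, -3, 1]], D = diag(-4, 5, 3), P⁻¹ = [[1, 1, 0], [-1, -2, 0], [-1, -4, 1]].
L² = P·diag(16, 25, 9)·P⁻¹ = [[7, -18, 0], [9, 34, 0], [34, 82, 9]].
The requested entry is -18.

-18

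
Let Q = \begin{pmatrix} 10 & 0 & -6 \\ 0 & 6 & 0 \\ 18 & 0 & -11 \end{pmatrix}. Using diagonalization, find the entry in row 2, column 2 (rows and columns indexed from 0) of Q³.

-35

Characteristic polynomial: μ^3 - 5μ^2 - 8μ + 12 = (μ - 6)(μ - 1)(μ + 2), so the eigenvalues are -2, 1, 6.
μ=-2: eigenvector (1, 0, 2).
μ=1: eigenvector (-2, 0, -3).
μ=6: eigenvector (0, 1, 0).
P = [[1, -2, 0], [0, 0, 1], [2, -3, 0]], D = diag(-2, 1, 6), P⁻¹ = [[-3, 0, 2], [-2, 0, 1], [0, 1, 0]].
Q³ = P·diag(-8, 1, 216)·P⁻¹ = [[28, 0, -18], [0, 216, 0], [54, 0, -35]].
The requested entry is -35.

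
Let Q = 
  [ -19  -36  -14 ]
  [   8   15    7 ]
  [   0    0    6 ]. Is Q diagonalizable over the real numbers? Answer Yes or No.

Yes

Characteristic polynomial: p(λ) = λ^3 - 2λ^2 - 21λ - 18 = (λ - 6)(λ + 1)(λ + 3).
All 3 eigenvalues are distinct, so Q is diagonalizable.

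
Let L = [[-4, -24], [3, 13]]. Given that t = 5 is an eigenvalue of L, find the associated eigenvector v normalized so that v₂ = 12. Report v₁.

L − 5I = [[-9, -24], [3, 8]].
Solving (L − 5I)v = 0 gives the eigenspace spanned by (-32, 12).
With v₂ = 12, v = (-32, 12), so v₁ = -32.

-32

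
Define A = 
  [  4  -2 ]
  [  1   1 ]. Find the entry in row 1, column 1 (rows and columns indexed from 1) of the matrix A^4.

146

Characteristic polynomial: t^2 - 5t + 6 = (t - 3)(t - 2), so the eigenvalues are 2, 3.
t=3: eigenvector (2, 1).
t=2: eigenvector (1, 1).
P = [[2, 1], [1, 1]], D = diag(3, 2), P⁻¹ = [[1, -1], [-1, 2]].
A⁴ = P·diag(81, 16)·P⁻¹ = [[146, -130], [65, -49]].
The requested entry is 146.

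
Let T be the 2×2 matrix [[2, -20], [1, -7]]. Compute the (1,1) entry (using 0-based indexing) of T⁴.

Characteristic polynomial: λ^2 + 5λ + 6 = (λ + 2)(λ + 3), so the eigenvalues are -3, -2.
λ=-2: eigenvector (5, 1).
λ=-3: eigenvector (4, 1).
P = [[5, 4], [1, 1]], D = diag(-2, -3), P⁻¹ = [[1, -4], [-1, 5]].
T⁴ = P·diag(16, 81)·P⁻¹ = [[-244, 1300], [-65, 341]].
The requested entry is 341.

341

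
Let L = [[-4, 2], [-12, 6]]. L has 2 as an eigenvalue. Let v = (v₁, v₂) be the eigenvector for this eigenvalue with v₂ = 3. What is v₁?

L − 2I = [[-6, 2], [-12, 4]].
Solving (L − 2I)v = 0 gives the eigenspace spanned by (1, 3).
With v₂ = 3, v = (1, 3), so v₁ = 1.

1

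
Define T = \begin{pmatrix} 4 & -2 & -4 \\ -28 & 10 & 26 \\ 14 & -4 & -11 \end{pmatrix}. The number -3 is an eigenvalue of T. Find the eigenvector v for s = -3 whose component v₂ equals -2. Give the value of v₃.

1

T + 3I = [[7, -2, -4], [-28, 13, 26], [14, -4, -8]].
Solving (T + 3I)v = 0 gives the eigenspace spanned by (0, -2, 1).
With v₂ = -2, v = (0, -2, 1), so v₃ = 1.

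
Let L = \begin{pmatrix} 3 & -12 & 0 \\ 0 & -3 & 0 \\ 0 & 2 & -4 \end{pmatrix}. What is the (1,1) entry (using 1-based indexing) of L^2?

9

Characteristic polynomial: μ^3 + 4μ^2 - 9μ - 36 = (μ - 3)(μ + 3)(μ + 4), so the eigenvalues are -4, -3, 3.
μ=3: eigenvector (1, 0, 0).
μ=-3: eigenvector (2, 1, 2).
μ=-4: eigenvector (0, 0, 1).
P = [[1, 2, 0], [0, 1, 0], [0, 2, 1]], D = diag(3, -3, -4), P⁻¹ = [[1, -2, 0], [0, 1, 0], [0, -2, 1]].
L² = P·diag(9, 9, 16)·P⁻¹ = [[9, 0, 0], [0, 9, 0], [0, -14, 16]].
The requested entry is 9.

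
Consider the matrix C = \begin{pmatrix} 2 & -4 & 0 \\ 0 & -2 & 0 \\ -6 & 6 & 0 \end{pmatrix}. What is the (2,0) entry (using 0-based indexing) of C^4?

-48

Characteristic polynomial: μ^3 - 4μ = μ(μ - 2)(μ + 2), so the eigenvalues are -2, 0, 2.
μ=-2: eigenvector (1, 1, 0).
μ=2: eigenvector (1, 0, -3).
μ=0: eigenvector (0, 0, 1).
P = [[1, 1, 0], [1, 0, 0], [0, -3, 1]], D = diag(-2, 2, 0), P⁻¹ = [[0, 1, 0], [1, -1, 0], [3, -3, 1]].
C⁴ = P·diag(16, 16, 0)·P⁻¹ = [[16, 0, 0], [0, 16, 0], [-48, 48, 0]].
The requested entry is -48.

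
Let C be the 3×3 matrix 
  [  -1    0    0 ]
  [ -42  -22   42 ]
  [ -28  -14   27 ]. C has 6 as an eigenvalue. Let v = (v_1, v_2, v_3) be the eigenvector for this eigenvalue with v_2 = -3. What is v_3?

C − 6I = [[-7, 0, 0], [-42, -28, 42], [-28, -14, 21]].
Solving (C − 6I)v = 0 gives the eigenspace spanned by (0, -3, -2).
With v_2 = -3, v = (0, -3, -2), so v_3 = -2.

-2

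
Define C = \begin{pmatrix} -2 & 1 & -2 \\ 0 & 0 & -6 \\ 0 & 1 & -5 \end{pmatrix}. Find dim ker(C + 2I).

1

C + 2I = [[0, 1, -2], [0, 2, -6], [0, 1, -3]].
This matrix has rank 2, so its null space has dimension 3 − 2 = 1.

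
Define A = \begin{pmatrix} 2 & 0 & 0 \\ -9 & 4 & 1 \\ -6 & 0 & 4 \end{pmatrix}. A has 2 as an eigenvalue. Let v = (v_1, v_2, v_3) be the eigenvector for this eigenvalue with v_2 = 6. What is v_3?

6

A − 2I = [[0, 0, 0], [-9, 2, 1], [-6, 0, 2]].
Solving (A − 2I)v = 0 gives the eigenspace spanned by (2, 6, 6).
With v_2 = 6, v = (2, 6, 6), so v_3 = 6.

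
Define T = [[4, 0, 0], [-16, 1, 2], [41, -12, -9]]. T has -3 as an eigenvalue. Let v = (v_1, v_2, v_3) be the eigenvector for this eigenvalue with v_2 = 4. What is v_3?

T + 3I = [[7, 0, 0], [-16, 4, 2], [41, -12, -6]].
Solving (T + 3I)v = 0 gives the eigenspace spanned by (0, 4, -8).
With v_2 = 4, v = (0, 4, -8), so v_3 = -8.

-8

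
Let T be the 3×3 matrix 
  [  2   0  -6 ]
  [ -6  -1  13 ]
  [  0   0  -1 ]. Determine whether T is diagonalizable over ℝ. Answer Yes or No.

Characteristic polynomial: p(r) = r^3 - 3r - 2 = (r - 2)(r + 1)^2.
r = -1 has algebraic multiplicity 2; rank(T + 1I) = 2, so geometric multiplicity = 1.
Geometric multiplicity < algebraic multiplicity, so T is not diagonalizable.

No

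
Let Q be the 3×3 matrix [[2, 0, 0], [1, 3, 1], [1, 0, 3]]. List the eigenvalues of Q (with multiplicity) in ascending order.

Characteristic polynomial: p(r) = r^3 - 8r^2 + 21r - 18 = (r - 3)^2(r - 2).
Roots (with multiplicity): 2, 3, 3.

2, 3, 3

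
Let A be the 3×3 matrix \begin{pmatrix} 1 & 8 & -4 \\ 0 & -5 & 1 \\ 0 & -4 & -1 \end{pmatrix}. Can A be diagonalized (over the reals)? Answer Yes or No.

No

Characteristic polynomial: p(t) = t^3 + 5t^2 + 3t - 9 = (t - 1)(t + 3)^2.
t = -3 has algebraic multiplicity 2; rank(A + 3I) = 2, so geometric multiplicity = 1.
Geometric multiplicity < algebraic multiplicity, so A is not diagonalizable.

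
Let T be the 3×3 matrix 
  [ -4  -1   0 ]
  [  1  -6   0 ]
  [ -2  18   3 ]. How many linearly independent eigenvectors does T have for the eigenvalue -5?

1

T + 5I = [[1, -1, 0], [1, -1, 0], [-2, 18, 8]].
This matrix has rank 2, so its null space has dimension 3 − 2 = 1.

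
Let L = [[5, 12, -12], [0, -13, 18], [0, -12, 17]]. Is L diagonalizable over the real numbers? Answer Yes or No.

Characteristic polynomial: p(λ) = λ^3 - 9λ^2 + 15λ + 25 = (λ - 5)^2(λ + 1).
λ = 5 has algebraic multiplicity 2; rank(L − 5I) = 1, so geometric multiplicity = 2.
Every eigenvalue has geometric = algebraic multiplicity, so L is diagonalizable.

Yes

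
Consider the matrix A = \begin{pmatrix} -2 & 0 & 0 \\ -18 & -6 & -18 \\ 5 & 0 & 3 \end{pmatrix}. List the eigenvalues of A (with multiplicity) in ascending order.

Characteristic polynomial: p(λ) = λ^3 + 5λ^2 - 12λ - 36 = (λ - 3)(λ + 2)(λ + 6).
Roots (with multiplicity): -6, -2, 3.

-6, -2, 3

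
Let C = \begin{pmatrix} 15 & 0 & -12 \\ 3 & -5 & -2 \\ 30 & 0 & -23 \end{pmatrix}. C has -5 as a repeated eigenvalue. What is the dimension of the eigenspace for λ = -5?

1

C + 5I = [[20, 0, -12], [3, 0, -2], [30, 0, -18]].
This matrix has rank 2, so its null space has dimension 3 − 2 = 1.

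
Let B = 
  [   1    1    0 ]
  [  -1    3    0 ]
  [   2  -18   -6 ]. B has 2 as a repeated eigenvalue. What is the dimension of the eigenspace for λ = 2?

1

B − 2I = [[-1, 1, 0], [-1, 1, 0], [2, -18, -8]].
This matrix has rank 2, so its null space has dimension 3 − 2 = 1.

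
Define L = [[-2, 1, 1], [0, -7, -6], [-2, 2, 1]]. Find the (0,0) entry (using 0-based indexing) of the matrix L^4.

Characteristic polynomial: t^3 + 8t^2 + 19t + 12 = (t + 1)(t + 3)(t + 4), so the eigenvalues are -4, -3, -1.
t=-1: eigenvector (0, -1, 1).
t=-4: eigenvector (-1, 4, -2).
t=-3: eigenvector (1, -3, 2).
P = [[0, -1, 1], [-1, 4, -3], [1, -2, 2]], D = diag(-1, -4, -3), P⁻¹ = [[-2, 0, 1], [1, 1, 1], [2, 1, 1]].
L⁴ = P·diag(1, 256, 81)·P⁻¹ = [[-94, -175, -175], [540, 781, 780], [-190, -350, -349]].
The requested entry is -94.

-94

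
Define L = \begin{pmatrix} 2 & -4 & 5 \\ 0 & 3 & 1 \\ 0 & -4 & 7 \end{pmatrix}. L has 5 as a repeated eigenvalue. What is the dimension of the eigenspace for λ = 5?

L − 5I = [[-3, -4, 5], [0, -2, 1], [0, -4, 2]].
This matrix has rank 2, so its null space has dimension 3 − 2 = 1.

1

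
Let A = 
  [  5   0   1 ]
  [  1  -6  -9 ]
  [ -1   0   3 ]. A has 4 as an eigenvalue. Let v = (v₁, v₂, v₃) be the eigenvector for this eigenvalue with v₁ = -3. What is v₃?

3

A − 4I = [[1, 0, 1], [1, -10, -9], [-1, 0, -1]].
Solving (A − 4I)v = 0 gives the eigenspace spanned by (-3, -3, 3).
With v₁ = -3, v = (-3, -3, 3), so v₃ = 3.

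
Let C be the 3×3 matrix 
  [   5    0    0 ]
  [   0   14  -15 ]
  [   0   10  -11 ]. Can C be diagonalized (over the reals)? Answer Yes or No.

Yes

Characteristic polynomial: p(s) = s^3 - 8s^2 + 11s + 20 = (s - 5)(s - 4)(s + 1).
All 3 eigenvalues are distinct, so C is diagonalizable.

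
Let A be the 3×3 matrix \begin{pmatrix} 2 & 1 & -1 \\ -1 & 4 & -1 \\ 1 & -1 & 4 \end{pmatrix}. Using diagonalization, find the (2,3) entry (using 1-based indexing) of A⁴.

Characteristic polynomial: t^3 - 10t^2 + 33t - 36 = (t - 4)(t - 3)^2, so the eigenvalues are 3, 3, 4.
t=4: eigenvector (1, 1, -1).
t=3: eigenvector (1, 0, -1).
t=3: eigenvector (1, 1, 0).
P = [[1, 1, 1], [1, 0, 1], [-1, -1, 0]], D = diag(4, 3, 3), P⁻¹ = [[-1, 1, -1], [1, -1, 0], [1, 0, 1]].
A⁴ = P·diag(256, 81, 81)·P⁻¹ = [[-94, 175, -175], [-175, 256, -175], [175, -175, 256]].
The requested entry is -175.

-175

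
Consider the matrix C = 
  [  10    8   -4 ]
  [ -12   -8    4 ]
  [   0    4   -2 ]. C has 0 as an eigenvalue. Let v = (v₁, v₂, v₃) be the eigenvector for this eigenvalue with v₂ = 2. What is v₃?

C = [[10, 8, -4], [-12, -8, 4], [0, 4, -2]].
Solving (C)v = 0 gives the eigenspace spanned by (0, 2, 4).
With v₂ = 2, v = (0, 2, 4), so v₃ = 4.

4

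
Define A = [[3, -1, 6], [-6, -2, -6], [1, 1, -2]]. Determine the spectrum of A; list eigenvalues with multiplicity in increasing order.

Characteristic polynomial: p(s) = s^3 + s^2 - 14s - 24 = (s - 4)(s + 2)(s + 3).
Roots (with multiplicity): -3, -2, 4.

-3, -2, 4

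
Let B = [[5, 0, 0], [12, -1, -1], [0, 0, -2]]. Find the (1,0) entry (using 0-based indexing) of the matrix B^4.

Characteristic polynomial: t^3 - 2t^2 - 13t - 10 = (t - 5)(t + 1)(t + 2), so the eigenvalues are -2, -1, 5.
t=-2: eigenvector (0, 1, 1).
t=-1: eigenvector (0, 1, 0).
t=5: eigenvector (1, 2, 0).
P = [[0, 0, 1], [1, 1, 2], [1, 0, 0]], D = diag(-2, -1, 5), P⁻¹ = [[0, 0, 1], [-2, 1, -1], [1, 0, 0]].
B⁴ = P·diag(16, 1, 625)·P⁻¹ = [[625, 0, 0], [1248, 1, 15], [0, 0, 16]].
The requested entry is 1248.

1248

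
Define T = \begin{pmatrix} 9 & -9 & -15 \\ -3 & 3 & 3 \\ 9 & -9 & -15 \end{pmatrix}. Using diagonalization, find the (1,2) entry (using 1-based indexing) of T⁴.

Characteristic polynomial: s^3 + 3s^2 - 18s = s(s - 3)(s + 6), so the eigenvalues are -6, 0, 3.
s=-6: eigenvector (-1, 0, -1).
s=0: eigenvector (1, 1, 0).
s=3: eigenvector (1, -1, 1).
P = [[-1, 1, 1], [0, 1, -1], [-1, 0, 1]], D = diag(-6, 0, 3), P⁻¹ = [[1, -1, -2], [1, 0, -1], [1, -1, -1]].
T⁴ = P·diag(1296, 0, 81)·P⁻¹ = [[-1215, 1215, 2511], [-81, 81, 81], [-1215, 1215, 2511]].
The requested entry is 1215.

1215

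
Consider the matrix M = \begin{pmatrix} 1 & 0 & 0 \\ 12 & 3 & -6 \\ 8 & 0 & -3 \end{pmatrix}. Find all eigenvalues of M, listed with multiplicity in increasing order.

Characteristic polynomial: p(r) = r^3 - r^2 - 9r + 9 = (r - 3)(r - 1)(r + 3).
Roots (with multiplicity): -3, 1, 3.

-3, 1, 3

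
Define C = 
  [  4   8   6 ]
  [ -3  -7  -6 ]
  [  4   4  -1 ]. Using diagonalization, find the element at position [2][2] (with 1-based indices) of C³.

-7

Characteristic polynomial: s^3 + 4s^2 - s - 4 = (s - 1)(s + 1)(s + 4), so the eigenvalues are -4, -1, 1.
s=1: eigenvector (4, -3, 2).
s=-4: eigenvector (-1, 1, 0).
s=-1: eigenvector (2, -2, 1).
P = [[4, -1, 2], [-3, 1, -2], [2, 0, 1]], D = diag(1, -4, -1), P⁻¹ = [[1, 1, 0], [-1, 0, 2], [-2, -2, 1]].
C³ = P·diag(1, -64, -1)·P⁻¹ = [[-56, 8, 126], [57, -7, -126], [4, 4, -1]].
The requested entry is -7.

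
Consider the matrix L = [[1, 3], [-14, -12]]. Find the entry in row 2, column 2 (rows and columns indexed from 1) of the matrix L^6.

232842

Characteristic polynomial: s^2 + 11s + 30 = (s + 5)(s + 6), so the eigenvalues are -6, -5.
s=-6: eigenvector (-3, 7).
s=-5: eigenvector (1, -2).
P = [[-3, 1], [7, -2]], D = diag(-6, -5), P⁻¹ = [[2, 1], [7, 3]].
L⁶ = P·diag(46656, 15625)·P⁻¹ = [[-170561, -93093], [434434, 232842]].
The requested entry is 232842.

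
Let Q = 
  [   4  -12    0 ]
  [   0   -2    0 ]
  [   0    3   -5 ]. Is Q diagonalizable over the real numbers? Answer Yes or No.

Characteristic polynomial: p(s) = s^3 + 3s^2 - 18s - 40 = (s - 4)(s + 2)(s + 5).
All 3 eigenvalues are distinct, so Q is diagonalizable.

Yes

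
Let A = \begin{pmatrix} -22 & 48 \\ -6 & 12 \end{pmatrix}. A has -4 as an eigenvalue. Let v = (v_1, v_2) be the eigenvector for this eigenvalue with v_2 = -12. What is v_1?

-32

A + 4I = [[-18, 48], [-6, 16]].
Solving (A + 4I)v = 0 gives the eigenspace spanned by (-32, -12).
With v_2 = -12, v = (-32, -12), so v_1 = -32.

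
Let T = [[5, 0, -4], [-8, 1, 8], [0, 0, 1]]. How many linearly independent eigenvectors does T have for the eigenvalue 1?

T − 1I = [[4, 0, -4], [-8, 0, 8], [0, 0, 0]].
This matrix has rank 1, so its null space has dimension 3 − 1 = 2.

2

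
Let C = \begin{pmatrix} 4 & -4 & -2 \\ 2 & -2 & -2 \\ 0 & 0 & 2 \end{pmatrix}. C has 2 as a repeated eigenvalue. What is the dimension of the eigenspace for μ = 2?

C − 2I = [[2, -4, -2], [2, -4, -2], [0, 0, 0]].
This matrix has rank 1, so its null space has dimension 3 − 1 = 2.

2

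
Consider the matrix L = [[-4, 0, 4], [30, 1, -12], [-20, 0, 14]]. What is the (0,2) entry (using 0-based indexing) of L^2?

Characteristic polynomial: μ^3 - 11μ^2 + 34μ - 24 = (μ - 6)(μ - 4)(μ - 1), so the eigenvalues are 1, 4, 6.
μ=4: eigenvector (1, 2, 2).
μ=1: eigenvector (0, 1, 0).
μ=6: eigenvector (2, 0, 5).
P = [[1, 0, 2], [2, 1, 0], [2, 0, 5]], D = diag(4, 1, 6), P⁻¹ = [[5, 0, -2], [-10, 1, 4], [-2, 0, 1]].
L² = P·diag(16, 1, 36)·P⁻¹ = [[-64, 0, 40], [150, 1, -60], [-200, 0, 116]].
The requested entry is 40.

40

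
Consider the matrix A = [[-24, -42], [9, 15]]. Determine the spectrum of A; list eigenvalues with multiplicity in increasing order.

-6, -3

Characteristic polynomial: p(μ) = μ^2 + 9μ + 18 = (μ + 3)(μ + 6).
Roots (with multiplicity): -6, -3.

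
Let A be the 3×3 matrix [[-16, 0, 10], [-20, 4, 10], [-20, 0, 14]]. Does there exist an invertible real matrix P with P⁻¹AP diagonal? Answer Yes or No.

Yes

Characteristic polynomial: p(t) = t^3 - 2t^2 - 32t + 96 = (t - 4)^2(t + 6).
t = 4 has algebraic multiplicity 2; rank(A − 4I) = 1, so geometric multiplicity = 2.
Every eigenvalue has geometric = algebraic multiplicity, so A is diagonalizable.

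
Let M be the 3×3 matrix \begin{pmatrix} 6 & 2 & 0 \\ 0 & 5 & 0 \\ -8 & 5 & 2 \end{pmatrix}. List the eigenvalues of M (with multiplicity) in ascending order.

Characteristic polynomial: p(λ) = λ^3 - 13λ^2 + 52λ - 60 = (λ - 6)(λ - 5)(λ - 2).
Roots (with multiplicity): 2, 5, 6.

2, 5, 6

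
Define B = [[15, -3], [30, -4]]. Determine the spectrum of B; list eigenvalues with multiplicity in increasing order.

Characteristic polynomial: p(λ) = λ^2 - 11λ + 30 = (λ - 6)(λ - 5).
Roots (with multiplicity): 5, 6.

5, 6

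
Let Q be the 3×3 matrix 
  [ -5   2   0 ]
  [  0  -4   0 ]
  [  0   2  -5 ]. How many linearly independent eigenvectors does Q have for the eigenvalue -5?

Q + 5I = [[0, 2, 0], [0, 1, 0], [0, 2, 0]].
This matrix has rank 1, so its null space has dimension 3 − 1 = 2.

2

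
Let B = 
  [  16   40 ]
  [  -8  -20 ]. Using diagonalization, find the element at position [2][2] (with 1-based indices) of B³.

-320

Characteristic polynomial: s^2 + 4s = s(s + 4), so the eigenvalues are -4, 0.
s=0: eigenvector (5, -2).
s=-4: eigenvector (2, -1).
P = [[5, 2], [-2, -1]], D = diag(0, -4), P⁻¹ = [[1, 2], [-2, -5]].
B³ = P·diag(0, -64)·P⁻¹ = [[256, 640], [-128, -320]].
The requested entry is -320.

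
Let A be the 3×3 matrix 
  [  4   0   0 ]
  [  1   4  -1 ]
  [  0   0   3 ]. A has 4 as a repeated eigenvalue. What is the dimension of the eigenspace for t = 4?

1

A − 4I = [[0, 0, 0], [1, 0, -1], [0, 0, -1]].
This matrix has rank 2, so its null space has dimension 3 − 2 = 1.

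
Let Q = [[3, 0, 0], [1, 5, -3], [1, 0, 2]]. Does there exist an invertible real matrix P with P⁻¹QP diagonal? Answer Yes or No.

Characteristic polynomial: p(λ) = λ^3 - 10λ^2 + 31λ - 30 = (λ - 5)(λ - 3)(λ - 2).
All 3 eigenvalues are distinct, so Q is diagonalizable.

Yes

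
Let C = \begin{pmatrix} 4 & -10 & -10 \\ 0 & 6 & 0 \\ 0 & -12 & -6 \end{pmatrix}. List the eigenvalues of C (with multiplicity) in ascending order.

-6, 4, 6

Characteristic polynomial: p(s) = s^3 - 4s^2 - 36s + 144 = (s - 6)(s - 4)(s + 6).
Roots (with multiplicity): -6, 4, 6.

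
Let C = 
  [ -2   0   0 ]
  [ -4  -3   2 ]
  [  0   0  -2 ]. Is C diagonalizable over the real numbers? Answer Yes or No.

Yes

Characteristic polynomial: p(λ) = λ^3 + 7λ^2 + 16λ + 12 = (λ + 2)^2(λ + 3).
λ = -2 has algebraic multiplicity 2; rank(C + 2I) = 1, so geometric multiplicity = 2.
Every eigenvalue has geometric = algebraic multiplicity, so C is diagonalizable.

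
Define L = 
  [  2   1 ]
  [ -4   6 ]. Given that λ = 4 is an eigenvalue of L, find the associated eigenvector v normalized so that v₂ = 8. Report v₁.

L − 4I = [[-2, 1], [-4, 2]].
Solving (L − 4I)v = 0 gives the eigenspace spanned by (4, 8).
With v₂ = 8, v = (4, 8), so v₁ = 4.

4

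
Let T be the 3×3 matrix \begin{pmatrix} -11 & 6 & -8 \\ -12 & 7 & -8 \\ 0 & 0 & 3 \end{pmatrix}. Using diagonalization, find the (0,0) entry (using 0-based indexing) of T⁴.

Characteristic polynomial: r^3 + r^2 - 17r + 15 = (r - 3)(r - 1)(r + 5), so the eigenvalues are -5, 1, 3.
r=1: eigenvector (-1, -2, 0).
r=-5: eigenvector (1, 1, 0).
r=3: eigenvector (-1, -1, 1).
P = [[-1, 1, -1], [-2, 1, -1], [0, 0, 1]], D = diag(1, -5, 3), P⁻¹ = [[1, -1, 0], [2, -1, 1], [0, 0, 1]].
T⁴ = P·diag(1, 625, 81)·P⁻¹ = [[1249, -624, 544], [1248, -623, 544], [0, 0, 81]].
The requested entry is 1249.

1249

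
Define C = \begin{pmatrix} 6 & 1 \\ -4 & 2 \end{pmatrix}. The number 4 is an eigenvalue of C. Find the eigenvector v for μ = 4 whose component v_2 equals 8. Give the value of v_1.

-4

C − 4I = [[2, 1], [-4, -2]].
Solving (C − 4I)v = 0 gives the eigenspace spanned by (-4, 8).
With v_2 = 8, v = (-4, 8), so v_1 = -4.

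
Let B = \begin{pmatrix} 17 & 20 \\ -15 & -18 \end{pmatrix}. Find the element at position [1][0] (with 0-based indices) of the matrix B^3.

-105

Characteristic polynomial: s^2 + s - 6 = (s - 2)(s + 3), so the eigenvalues are -3, 2.
s=2: eigenvector (4, -3).
s=-3: eigenvector (-1, 1).
P = [[4, -1], [-3, 1]], D = diag(2, -3), P⁻¹ = [[1, 1], [3, 4]].
B³ = P·diag(8, -27)·P⁻¹ = [[113, 140], [-105, -132]].
The requested entry is -105.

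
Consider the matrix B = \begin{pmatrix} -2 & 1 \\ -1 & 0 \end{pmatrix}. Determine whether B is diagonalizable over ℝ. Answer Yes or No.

No

Characteristic polynomial: p(μ) = μ^2 + 2μ + 1 = (μ + 1)^2.
μ = -1 has algebraic multiplicity 2; rank(B + 1I) = 1, so geometric multiplicity = 1.
Geometric multiplicity < algebraic multiplicity, so B is not diagonalizable.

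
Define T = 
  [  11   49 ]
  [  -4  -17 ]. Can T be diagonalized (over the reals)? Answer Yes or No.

No

Characteristic polynomial: p(r) = r^2 + 6r + 9 = (r + 3)^2.
r = -3 has algebraic multiplicity 2; rank(T + 3I) = 1, so geometric multiplicity = 1.
Geometric multiplicity < algebraic multiplicity, so T is not diagonalizable.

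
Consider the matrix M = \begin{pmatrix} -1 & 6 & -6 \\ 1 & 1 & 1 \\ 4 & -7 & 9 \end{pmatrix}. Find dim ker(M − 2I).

1

M − 2I = [[-3, 6, -6], [1, -1, 1], [4, -7, 7]].
This matrix has rank 2, so its null space has dimension 3 − 2 = 1.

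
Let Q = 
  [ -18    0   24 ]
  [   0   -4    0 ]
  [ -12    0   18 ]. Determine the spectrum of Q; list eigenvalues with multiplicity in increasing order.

-6, -4, 6

Characteristic polynomial: p(r) = r^3 + 4r^2 - 36r - 144 = (r - 6)(r + 4)(r + 6).
Roots (with multiplicity): -6, -4, 6.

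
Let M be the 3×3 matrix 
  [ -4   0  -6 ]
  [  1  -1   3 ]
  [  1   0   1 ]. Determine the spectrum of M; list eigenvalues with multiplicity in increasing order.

Characteristic polynomial: p(s) = s^3 + 4s^2 + 5s + 2 = (s + 1)^2(s + 2).
Roots (with multiplicity): -2, -1, -1.

-2, -1, -1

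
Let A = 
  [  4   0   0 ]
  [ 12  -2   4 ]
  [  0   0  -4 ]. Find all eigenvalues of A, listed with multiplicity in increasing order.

-4, -2, 4

Characteristic polynomial: p(λ) = λ^3 + 2λ^2 - 16λ - 32 = (λ - 4)(λ + 2)(λ + 4).
Roots (with multiplicity): -4, -2, 4.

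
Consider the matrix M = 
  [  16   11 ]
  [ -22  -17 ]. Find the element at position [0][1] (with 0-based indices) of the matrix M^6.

-31031

Characteristic polynomial: λ^2 + λ - 30 = (λ - 5)(λ + 6), so the eigenvalues are -6, 5.
λ=-6: eigenvector (-1, 2).
λ=5: eigenvector (-1, 1).
P = [[-1, -1], [2, 1]], D = diag(-6, 5), P⁻¹ = [[1, 1], [-2, -1]].
M⁶ = P·diag(46656, 15625)·P⁻¹ = [[-15406, -31031], [62062, 77687]].
The requested entry is -31031.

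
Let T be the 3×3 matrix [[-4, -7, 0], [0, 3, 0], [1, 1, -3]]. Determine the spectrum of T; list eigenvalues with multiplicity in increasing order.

Characteristic polynomial: p(λ) = λ^3 + 4λ^2 - 9λ - 36 = (λ - 3)(λ + 3)(λ + 4).
Roots (with multiplicity): -4, -3, 3.

-4, -3, 3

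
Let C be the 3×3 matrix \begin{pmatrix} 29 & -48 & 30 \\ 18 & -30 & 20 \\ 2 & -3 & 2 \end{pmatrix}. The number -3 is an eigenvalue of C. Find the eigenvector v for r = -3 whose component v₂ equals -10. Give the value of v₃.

C + 3I = [[32, -48, 30], [18, -27, 20], [2, -3, 5]].
Solving (C + 3I)v = 0 gives the eigenspace spanned by (-15, -10, 0).
With v₂ = -10, v = (-15, -10, 0), so v₃ = 0.

0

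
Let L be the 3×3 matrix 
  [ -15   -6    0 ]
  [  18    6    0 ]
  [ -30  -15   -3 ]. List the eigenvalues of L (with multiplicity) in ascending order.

Characteristic polynomial: p(t) = t^3 + 12t^2 + 45t + 54 = (t + 3)^2(t + 6).
Roots (with multiplicity): -6, -3, -3.

-6, -3, -3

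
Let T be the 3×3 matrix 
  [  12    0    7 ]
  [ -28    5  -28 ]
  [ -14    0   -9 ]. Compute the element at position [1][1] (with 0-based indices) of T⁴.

625

Characteristic polynomial: λ^3 - 8λ^2 + 5λ + 50 = (λ - 5)^2(λ + 2), so the eigenvalues are -2, 5, 5.
λ=5: eigenvector (1, -3, -1).
λ=5: eigenvector (0, 1, 0).
λ=-2: eigenvector (-1, 4, 2).
P = [[1, 0, -1], [-3, 1, 4], [-1, 0, 2]], D = diag(5, 5, -2), P⁻¹ = [[2, 0, 1], [2, 1, -1], [1, 0, 1]].
T⁴ = P·diag(625, 625, 16)·P⁻¹ = [[1234, 0, 609], [-2436, 625, -2436], [-1218, 0, -593]].
The requested entry is 625.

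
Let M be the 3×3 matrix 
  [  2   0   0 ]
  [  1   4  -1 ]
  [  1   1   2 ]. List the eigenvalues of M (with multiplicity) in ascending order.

Characteristic polynomial: p(t) = t^3 - 8t^2 + 21t - 18 = (t - 3)^2(t - 2).
Roots (with multiplicity): 2, 3, 3.

2, 3, 3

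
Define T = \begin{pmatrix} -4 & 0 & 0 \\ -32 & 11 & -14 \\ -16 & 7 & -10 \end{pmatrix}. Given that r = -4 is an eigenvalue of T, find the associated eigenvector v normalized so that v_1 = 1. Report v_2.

4

T + 4I = [[0, 0, 0], [-32, 15, -14], [-16, 7, -6]].
Solving (T + 4I)v = 0 gives the eigenspace spanned by (1, 4, 2).
With v_1 = 1, v = (1, 4, 2), so v_2 = 4.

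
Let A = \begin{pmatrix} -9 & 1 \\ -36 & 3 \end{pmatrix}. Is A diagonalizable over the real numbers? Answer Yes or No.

No

Characteristic polynomial: p(λ) = λ^2 + 6λ + 9 = (λ + 3)^2.
λ = -3 has algebraic multiplicity 2; rank(A + 3I) = 1, so geometric multiplicity = 1.
Geometric multiplicity < algebraic multiplicity, so A is not diagonalizable.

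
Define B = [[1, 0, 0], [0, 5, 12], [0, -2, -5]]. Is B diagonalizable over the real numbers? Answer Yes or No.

Characteristic polynomial: p(t) = t^3 - t^2 - t + 1 = (t - 1)^2(t + 1).
t = 1 has algebraic multiplicity 2; rank(B − 1I) = 1, so geometric multiplicity = 2.
Every eigenvalue has geometric = algebraic multiplicity, so B is diagonalizable.

Yes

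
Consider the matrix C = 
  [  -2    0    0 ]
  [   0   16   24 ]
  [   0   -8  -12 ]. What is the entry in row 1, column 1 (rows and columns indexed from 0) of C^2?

64

Characteristic polynomial: μ^3 - 2μ^2 - 8μ = μ(μ - 4)(μ + 2), so the eigenvalues are -2, 0, 4.
μ=4: eigenvector (0, -2, 1).
μ=0: eigenvector (0, -3, 2).
μ=-2: eigenvector (1, 0, 0).
P = [[0, 0, 1], [-2, -3, 0], [1, 2, 0]], D = diag(4, 0, -2), P⁻¹ = [[0, -2, -3], [0, 1, 2], [1, 0, 0]].
C² = P·diag(16, 0, 4)·P⁻¹ = [[4, 0, 0], [0, 64, 96], [0, -32, -48]].
The requested entry is 64.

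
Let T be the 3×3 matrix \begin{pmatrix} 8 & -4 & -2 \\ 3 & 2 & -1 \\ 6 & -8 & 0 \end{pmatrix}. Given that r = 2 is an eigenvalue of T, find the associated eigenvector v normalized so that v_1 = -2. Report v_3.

T − 2I = [[6, -4, -2], [3, 0, -1], [6, -8, -2]].
Solving (T − 2I)v = 0 gives the eigenspace spanned by (-2, 0, -6).
With v_1 = -2, v = (-2, 0, -6), so v_3 = -6.

-6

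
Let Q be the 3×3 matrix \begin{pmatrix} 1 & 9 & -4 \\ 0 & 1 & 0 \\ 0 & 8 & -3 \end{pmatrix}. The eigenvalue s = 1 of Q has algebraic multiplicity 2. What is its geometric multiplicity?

Q − 1I = [[0, 9, -4], [0, 0, 0], [0, 8, -4]].
This matrix has rank 2, so its null space has dimension 3 − 2 = 1.

1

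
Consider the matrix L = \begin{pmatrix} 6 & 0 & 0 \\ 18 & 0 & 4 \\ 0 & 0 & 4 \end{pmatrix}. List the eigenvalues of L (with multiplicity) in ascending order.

Characteristic polynomial: p(r) = r^3 - 10r^2 + 24r = r(r - 6)(r - 4).
Roots (with multiplicity): 0, 4, 6.

0, 4, 6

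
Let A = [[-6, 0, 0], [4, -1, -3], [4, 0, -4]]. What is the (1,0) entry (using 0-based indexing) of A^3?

304

Characteristic polynomial: t^3 + 11t^2 + 34t + 24 = (t + 1)(t + 4)(t + 6), so the eigenvalues are -6, -4, -1.
t=-6: eigenvector (1, -2, -2).
t=-4: eigenvector (0, 1, 1).
t=-1: eigenvector (0, -1, 0).
P = [[1, 0, 0], [-2, 1, -1], [-2, 1, 0]], D = diag(-6, -4, -1), P⁻¹ = [[1, 0, 0], [2, 0, 1], [0, -1, 1]].
A³ = P·diag(-216, -64, -1)·P⁻¹ = [[-216, 0, 0], [304, -1, -63], [304, 0, -64]].
The requested entry is 304.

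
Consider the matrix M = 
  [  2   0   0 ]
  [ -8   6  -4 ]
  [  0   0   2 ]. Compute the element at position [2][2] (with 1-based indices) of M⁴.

1296

Characteristic polynomial: t^3 - 10t^2 + 28t - 24 = (t - 6)(t - 2)^2, so the eigenvalues are 2, 2, 6.
t=2: eigenvector (1, 2, 0).
t=6: eigenvector (0, 1, 0).
t=2: eigenvector (0, 1, 1).
P = [[1, 0, 0], [2, 1, 1], [0, 0, 1]], D = diag(2, 6, 2), P⁻¹ = [[1, 0, 0], [-2, 1, -1], [0, 0, 1]].
M⁴ = P·diag(16, 1296, 16)·P⁻¹ = [[16, 0, 0], [-2560, 1296, -1280], [0, 0, 16]].
The requested entry is 1296.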